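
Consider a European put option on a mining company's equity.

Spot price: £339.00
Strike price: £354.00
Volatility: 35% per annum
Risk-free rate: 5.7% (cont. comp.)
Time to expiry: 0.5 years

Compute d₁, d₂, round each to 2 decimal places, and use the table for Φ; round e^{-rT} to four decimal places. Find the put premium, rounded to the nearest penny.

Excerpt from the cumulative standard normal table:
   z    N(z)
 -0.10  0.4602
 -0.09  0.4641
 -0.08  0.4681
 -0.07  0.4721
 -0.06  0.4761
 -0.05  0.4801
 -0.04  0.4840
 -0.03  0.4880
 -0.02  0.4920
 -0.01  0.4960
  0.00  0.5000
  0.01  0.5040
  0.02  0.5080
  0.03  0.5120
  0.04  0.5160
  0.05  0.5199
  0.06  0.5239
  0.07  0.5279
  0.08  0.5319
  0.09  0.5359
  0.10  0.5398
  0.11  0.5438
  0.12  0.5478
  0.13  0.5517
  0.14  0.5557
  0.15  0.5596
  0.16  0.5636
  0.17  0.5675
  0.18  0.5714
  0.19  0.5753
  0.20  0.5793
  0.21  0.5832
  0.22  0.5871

£35.19

T = 0.5;  σ√T = 0.2475
d₁ = [ln(339/354) + (0.057 + 0.35²/2)·0.5] / 0.2475 = [-0.0433 + 0.0591] / 0.2475 = 0.0640 ⇒ 0.06
d₂ = d₁ − σ√T = 0.0640 − 0.2475 = -0.1835 ⇒ -0.18
exp(−rT) = exp(−0.057·0.5) = 0.9719
P = 354·0.9719·N(0.18) − 339·N(-0.06) = 354·0.9719·0.5714 − 339·0.4761 = 196.5917 − 161.3979 = 35.1938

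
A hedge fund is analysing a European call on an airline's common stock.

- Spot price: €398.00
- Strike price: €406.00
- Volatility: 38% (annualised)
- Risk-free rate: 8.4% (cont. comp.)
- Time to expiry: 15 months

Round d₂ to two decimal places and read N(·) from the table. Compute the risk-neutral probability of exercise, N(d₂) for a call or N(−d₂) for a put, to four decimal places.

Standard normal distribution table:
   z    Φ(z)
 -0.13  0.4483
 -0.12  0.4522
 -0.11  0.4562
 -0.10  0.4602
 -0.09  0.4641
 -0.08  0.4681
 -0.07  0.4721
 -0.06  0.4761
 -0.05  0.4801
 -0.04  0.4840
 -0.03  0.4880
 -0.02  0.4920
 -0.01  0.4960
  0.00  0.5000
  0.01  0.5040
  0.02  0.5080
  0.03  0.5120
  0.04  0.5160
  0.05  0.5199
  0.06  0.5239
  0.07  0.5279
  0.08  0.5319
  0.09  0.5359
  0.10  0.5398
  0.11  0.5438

0.4960

T = 1.25;  σ√T = 0.4249
ln(S/K) + (r + σ²/2)T = ln(398/406) + (0.084 + 0.38²/2)·1.25 = -0.0199 + 0.1953 = 0.1753
d₁ = 0.1753 / 0.4249 = 0.4127 ⇒ 0.41
d₂ = d₁ − σ√T = 0.4127 − 0.4249 = -0.0121 ⇒ -0.01
Risk-neutral Pr[S_T > K] = N(d₂) = N(-0.01) = 0.4960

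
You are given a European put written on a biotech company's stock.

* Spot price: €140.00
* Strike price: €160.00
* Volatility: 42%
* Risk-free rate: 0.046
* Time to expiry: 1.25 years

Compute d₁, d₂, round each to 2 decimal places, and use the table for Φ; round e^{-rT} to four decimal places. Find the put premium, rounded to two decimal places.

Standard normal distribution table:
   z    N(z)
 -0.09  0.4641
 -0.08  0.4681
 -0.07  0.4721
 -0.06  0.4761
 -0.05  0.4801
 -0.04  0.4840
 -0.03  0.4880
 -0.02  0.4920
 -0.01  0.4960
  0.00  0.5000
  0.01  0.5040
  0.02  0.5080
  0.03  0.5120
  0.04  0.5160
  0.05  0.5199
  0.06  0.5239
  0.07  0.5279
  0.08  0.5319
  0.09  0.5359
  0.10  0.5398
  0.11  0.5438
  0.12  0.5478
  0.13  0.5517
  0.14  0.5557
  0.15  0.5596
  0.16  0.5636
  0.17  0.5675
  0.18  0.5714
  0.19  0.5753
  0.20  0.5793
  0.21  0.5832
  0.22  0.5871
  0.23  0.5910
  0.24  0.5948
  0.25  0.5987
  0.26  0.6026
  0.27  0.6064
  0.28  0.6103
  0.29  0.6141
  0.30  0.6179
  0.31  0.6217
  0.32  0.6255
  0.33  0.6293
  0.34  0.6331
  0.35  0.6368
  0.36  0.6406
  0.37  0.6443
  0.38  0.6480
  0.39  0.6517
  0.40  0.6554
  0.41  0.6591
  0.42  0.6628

σ√T = 0.42 × 1.1180 = 0.4696
d₁ = [ln(140/160) + (0.046 + 0.42²/2)·1.25] / 0.4696 = [-0.1335 + 0.1677] / 0.4696 = 0.0729 which rounds to 0.07
d₂ = d₁ − σ√T = 0.0729 − 0.4696 = -0.3967 which rounds to -0.40
exp(−rT) = exp(−0.046·1.25) = 0.9441
N(−d₂) = N(0.40) = 0.6554;  N(−d₁) = N(-0.07) = 0.4721
P = 160·0.9441·0.6554 − 140·0.4721 = 99.0021 − 66.0940 = 32.9081

€32.91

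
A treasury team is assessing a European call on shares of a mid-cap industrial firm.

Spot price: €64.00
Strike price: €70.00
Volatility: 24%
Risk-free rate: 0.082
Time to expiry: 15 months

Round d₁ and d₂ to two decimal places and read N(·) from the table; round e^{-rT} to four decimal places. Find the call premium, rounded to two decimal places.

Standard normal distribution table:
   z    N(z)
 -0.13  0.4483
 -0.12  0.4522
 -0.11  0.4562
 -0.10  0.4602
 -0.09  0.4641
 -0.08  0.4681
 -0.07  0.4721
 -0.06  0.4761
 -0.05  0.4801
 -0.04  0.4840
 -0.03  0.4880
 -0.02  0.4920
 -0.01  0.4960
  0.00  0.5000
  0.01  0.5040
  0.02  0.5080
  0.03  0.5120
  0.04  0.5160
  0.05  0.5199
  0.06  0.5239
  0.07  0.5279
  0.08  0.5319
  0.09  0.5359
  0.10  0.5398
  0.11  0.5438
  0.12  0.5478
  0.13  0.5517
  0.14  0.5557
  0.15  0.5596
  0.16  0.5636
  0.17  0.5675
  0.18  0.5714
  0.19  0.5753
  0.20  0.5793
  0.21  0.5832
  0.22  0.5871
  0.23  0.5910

€7.25

σ√T = 0.24·√1.25 = 0.2683
d₁ = [ln(64/70) + (0.082 + ½·0.24²)·1.25] / (σ√T) = (-0.0896 + 0.1385) / 0.2683 = 0.1822 which rounds to 0.18
d₂ = 0.1822 − 0.2683 = -0.0861 which rounds to -0.09
exp(−rT) = exp(−0.082·1.25) = 0.9026
N(d₁) = N(0.18) = 0.5714;  N(d₂) = N(-0.09) = 0.4641
C = 64·0.5714 − 70·0.9026·0.4641 = 36.5696 − 29.3228 = 7.2468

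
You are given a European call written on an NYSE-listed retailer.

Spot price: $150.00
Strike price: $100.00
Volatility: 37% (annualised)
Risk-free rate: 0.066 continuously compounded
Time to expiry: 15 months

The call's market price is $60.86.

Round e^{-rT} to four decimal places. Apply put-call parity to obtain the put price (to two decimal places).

exp(−rT) = exp(−0.066·1.25) = 0.9208
Put-call parity: C − P = S − K·e^(−rT) = 150 − 100·0.9208 = 150 − 92.0800 = 57.9200
P = C − (C − P) = 60.86 − (57.9200) = 2.9400

$2.94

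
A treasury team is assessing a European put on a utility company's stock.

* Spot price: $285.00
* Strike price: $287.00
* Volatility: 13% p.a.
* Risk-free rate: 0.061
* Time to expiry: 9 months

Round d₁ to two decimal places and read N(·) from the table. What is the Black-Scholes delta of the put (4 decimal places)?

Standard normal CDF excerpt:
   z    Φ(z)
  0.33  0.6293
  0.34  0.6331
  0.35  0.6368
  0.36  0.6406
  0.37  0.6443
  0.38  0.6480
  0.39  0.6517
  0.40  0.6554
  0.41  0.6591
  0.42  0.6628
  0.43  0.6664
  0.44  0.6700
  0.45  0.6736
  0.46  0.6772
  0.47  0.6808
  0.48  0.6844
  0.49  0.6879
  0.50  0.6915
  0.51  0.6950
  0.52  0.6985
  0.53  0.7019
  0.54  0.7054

-0.3446

σ√T = 0.13 × 0.8660 = 0.1126
d₁ = [ln(285/287) + (0.061 + ½·0.13²)·0.75] / (σ√T) = (-0.0070 + 0.0521) / 0.1126 = 0.4005 ⇒ 0.40
N(d₁) = N(0.40) = 0.6554
Δ_put = N(d₁) − 1 = 0.6554 − 1 = -0.3446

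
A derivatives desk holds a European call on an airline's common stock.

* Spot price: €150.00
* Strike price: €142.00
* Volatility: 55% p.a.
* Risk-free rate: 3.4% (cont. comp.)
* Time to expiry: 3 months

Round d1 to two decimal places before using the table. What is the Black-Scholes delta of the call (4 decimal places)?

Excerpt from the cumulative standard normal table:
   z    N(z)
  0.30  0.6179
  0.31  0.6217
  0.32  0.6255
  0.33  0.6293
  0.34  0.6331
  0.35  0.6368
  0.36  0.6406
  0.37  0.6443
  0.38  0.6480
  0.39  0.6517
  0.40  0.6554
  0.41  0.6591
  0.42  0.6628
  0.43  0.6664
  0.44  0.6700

0.6443

σ√T = 0.55 × 0.5000 = 0.2750
ln(S/K) + (r + σ²/2)T = ln(150/142) + (0.034 + 0.55²/2)·0.25 = 0.0548 + 0.0463 = 0.1011
d₁ = 0.1011 / 0.2750 = 0.3677 which rounds to 0.37
N(d₁) = N(0.37) = 0.6443
Δ_call = N(d₁) = 0.6443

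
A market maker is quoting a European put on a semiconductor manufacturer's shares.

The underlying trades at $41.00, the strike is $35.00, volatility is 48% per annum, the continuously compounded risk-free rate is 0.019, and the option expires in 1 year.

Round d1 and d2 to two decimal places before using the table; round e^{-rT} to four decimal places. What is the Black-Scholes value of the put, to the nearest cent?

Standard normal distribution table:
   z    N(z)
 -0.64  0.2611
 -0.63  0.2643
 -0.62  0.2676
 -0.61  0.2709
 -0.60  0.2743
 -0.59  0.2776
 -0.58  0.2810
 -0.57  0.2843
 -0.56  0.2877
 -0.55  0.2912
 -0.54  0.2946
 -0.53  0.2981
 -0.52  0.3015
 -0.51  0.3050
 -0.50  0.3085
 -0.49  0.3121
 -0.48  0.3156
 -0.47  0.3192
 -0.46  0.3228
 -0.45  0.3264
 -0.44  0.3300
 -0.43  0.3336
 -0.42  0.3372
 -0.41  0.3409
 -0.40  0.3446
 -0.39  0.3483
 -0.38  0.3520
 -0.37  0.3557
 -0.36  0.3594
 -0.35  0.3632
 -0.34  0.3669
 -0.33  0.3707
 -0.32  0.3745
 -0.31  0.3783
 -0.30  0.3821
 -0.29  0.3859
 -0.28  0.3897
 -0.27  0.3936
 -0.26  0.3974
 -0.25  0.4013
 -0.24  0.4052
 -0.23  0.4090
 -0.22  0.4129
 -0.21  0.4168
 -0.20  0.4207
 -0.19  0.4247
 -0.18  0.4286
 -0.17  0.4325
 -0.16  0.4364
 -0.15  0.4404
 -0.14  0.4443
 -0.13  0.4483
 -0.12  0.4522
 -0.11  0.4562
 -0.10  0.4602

σ√T = 0.48·√1 = 0.4800
ln(S/K) + (r + σ²/2)T = ln(41/35) + (0.019 + 0.48²/2)·1 = 0.1582 + 0.1342 = 0.2924
d₁ = 0.2924 / 0.4800 = 0.6092 ⇒ 0.61
d₂ = d₁ − σ√T = 0.6092 − 0.4800 = 0.1292 ⇒ 0.13
exp(−rT) = exp(−0.019·1) = 0.9812
N(−d₂) = N(-0.13) = 0.4483;  N(−d₁) = N(-0.61) = 0.2709
P = 35·0.9812·0.4483 − 41·0.2709 = 15.3955 − 11.1069 = 4.2886

$4.29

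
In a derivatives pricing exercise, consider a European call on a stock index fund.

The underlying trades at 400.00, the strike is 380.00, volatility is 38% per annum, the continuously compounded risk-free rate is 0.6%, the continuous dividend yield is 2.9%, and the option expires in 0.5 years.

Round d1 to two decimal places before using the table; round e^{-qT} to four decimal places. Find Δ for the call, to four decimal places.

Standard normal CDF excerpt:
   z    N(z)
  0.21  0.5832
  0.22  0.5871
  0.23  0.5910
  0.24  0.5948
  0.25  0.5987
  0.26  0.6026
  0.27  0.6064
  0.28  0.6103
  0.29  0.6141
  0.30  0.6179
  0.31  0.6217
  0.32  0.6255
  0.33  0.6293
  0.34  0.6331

σ√T = 0.38 × 0.7071 = 0.2687
ln(S/K) + (r − q + σ²/2)T = ln(400/380) + (0.006 − 0.029 + 0.38²/2)·0.5 = 0.0513 + 0.0246 = 0.0759
d₁ = 0.0759 / 0.2687 = 0.2824 → 0.28
N(d₁) = N(0.28) = 0.6103
Δ_call = e^(−qT)·N(d₁) = 0.9856·0.6103 = 0.6015

0.6015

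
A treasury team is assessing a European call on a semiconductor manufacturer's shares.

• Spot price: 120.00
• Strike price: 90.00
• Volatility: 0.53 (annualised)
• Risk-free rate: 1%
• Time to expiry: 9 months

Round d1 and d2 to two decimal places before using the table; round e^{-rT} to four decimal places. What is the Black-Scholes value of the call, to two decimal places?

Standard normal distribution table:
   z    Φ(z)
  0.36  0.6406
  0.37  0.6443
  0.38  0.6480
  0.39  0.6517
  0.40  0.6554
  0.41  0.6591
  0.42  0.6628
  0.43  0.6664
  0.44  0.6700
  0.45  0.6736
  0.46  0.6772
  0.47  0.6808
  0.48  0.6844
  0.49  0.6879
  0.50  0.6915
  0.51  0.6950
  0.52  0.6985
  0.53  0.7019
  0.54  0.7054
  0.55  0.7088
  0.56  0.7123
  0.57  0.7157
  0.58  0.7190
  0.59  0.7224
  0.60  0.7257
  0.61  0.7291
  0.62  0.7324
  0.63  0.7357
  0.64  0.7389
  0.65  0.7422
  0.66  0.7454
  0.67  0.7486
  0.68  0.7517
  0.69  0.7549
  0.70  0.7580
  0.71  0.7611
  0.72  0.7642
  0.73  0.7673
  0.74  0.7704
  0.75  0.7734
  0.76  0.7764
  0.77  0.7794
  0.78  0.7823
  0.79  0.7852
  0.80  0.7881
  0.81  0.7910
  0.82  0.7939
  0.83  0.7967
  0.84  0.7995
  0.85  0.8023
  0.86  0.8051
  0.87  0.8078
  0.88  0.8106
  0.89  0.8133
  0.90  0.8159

σ√T = 0.53·√0.75 = 0.4590
d₁ = [ln(120/90) + (0.01 + 0.53²/2)·0.75] / 0.4590 = [0.2877 + 0.1128] / 0.4590 = 0.8726 ≈ 0.87
d₂ = d₁ − σ√T = 0.8726 − 0.4590 = 0.4136 ≈ 0.41
e^(−rT) = e^(−0.01·0.75) = 0.9925
N(d₁) = N(0.87) = 0.8078;  N(d₂) = N(0.41) = 0.6591
C = 120·0.8078 − 90·0.9925·0.6591 = 96.9360 − 58.8741 = 38.0619

38.06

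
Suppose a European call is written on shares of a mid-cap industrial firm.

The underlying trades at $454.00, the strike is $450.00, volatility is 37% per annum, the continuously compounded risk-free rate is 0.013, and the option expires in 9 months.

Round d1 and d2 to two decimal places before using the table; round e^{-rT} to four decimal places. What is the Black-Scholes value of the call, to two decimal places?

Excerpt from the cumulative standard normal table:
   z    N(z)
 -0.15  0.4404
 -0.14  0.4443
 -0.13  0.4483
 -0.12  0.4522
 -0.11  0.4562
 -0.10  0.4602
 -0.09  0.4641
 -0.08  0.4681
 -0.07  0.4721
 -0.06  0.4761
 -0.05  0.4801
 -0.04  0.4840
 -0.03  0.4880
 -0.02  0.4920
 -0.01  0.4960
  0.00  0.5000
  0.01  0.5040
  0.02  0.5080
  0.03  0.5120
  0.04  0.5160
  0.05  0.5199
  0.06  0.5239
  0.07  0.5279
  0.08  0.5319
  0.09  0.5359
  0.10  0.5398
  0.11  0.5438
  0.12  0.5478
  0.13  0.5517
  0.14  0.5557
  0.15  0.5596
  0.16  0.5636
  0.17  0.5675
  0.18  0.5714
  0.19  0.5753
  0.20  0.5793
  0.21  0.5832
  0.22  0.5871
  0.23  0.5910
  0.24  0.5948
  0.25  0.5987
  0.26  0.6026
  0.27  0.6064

$61.46

T = 0.75;  σ√T = 0.3204
d₁ = [ln(454/450) + (0.013 + ½·0.37²)·0.75] / (σ√T) = (0.0088 + 0.0611) / 0.3204 = 0.2183 ≈ 0.22
d₂ = 0.2183 − 0.3204 = -0.1022 ≈ -0.10
exp(−rT) = exp(−0.013·0.75) = 0.9903
C = 454·N(0.22) − 450·0.9903·N(-0.10) = 454·0.5871 − 450·0.9903·0.4602 = 266.5434 − 205.0812 = 61.4622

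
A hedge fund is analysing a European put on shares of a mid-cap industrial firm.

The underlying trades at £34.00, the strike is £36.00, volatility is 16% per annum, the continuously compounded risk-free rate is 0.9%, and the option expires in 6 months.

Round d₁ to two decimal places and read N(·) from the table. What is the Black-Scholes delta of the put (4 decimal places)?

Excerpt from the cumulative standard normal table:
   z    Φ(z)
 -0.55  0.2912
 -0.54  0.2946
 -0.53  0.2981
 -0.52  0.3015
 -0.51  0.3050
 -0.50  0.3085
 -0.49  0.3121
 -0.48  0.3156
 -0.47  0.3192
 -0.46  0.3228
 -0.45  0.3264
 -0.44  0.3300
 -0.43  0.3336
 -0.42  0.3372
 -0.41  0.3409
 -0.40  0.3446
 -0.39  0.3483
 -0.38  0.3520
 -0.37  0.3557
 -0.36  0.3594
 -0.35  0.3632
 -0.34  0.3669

T = 0.5;  σ√T = 0.1131
ln(S/K) + (r + σ²/2)T = ln(34/36) + (0.009 + 0.16²/2)·0.5 = -0.0572 + 0.0109 = -0.0463
d₁ = -0.0463 / 0.1131 = -0.4089 ⇒ -0.41
N(d₁) = N(-0.41) = 0.3409
Δ_put = N(d₁) − 1 = 0.3409 − 1 = -0.6591

-0.6591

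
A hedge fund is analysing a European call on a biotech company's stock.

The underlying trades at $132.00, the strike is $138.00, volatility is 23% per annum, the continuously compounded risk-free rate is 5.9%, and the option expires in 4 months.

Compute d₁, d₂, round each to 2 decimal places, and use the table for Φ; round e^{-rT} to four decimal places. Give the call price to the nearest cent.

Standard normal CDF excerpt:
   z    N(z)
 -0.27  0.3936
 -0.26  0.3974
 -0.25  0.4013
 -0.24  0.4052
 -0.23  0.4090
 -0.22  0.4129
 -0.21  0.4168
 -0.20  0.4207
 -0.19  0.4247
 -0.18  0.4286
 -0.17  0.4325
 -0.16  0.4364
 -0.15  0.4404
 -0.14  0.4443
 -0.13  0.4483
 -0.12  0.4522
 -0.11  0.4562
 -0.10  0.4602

$5.39

T = 0.3333;  σ√T = 0.1328
d₁ = [ln(132/138) + (0.059 + 0.23²/2)·0.3333] / 0.1328 = [-0.0445 + 0.0285] / 0.1328 = -0.1203 → -0.12
d₂ = d₁ − σ√T = -0.1203 − 0.1328 = -0.2530 → -0.25
exp(−rT) = exp(−0.059·0.3333) = 0.9805
N(d₁) = N(-0.12) = 0.4522;  N(d₂) = N(-0.25) = 0.4013
C = 132·0.4522 − 138·0.9805·0.4013 = 59.6904 − 54.2995 = 5.3909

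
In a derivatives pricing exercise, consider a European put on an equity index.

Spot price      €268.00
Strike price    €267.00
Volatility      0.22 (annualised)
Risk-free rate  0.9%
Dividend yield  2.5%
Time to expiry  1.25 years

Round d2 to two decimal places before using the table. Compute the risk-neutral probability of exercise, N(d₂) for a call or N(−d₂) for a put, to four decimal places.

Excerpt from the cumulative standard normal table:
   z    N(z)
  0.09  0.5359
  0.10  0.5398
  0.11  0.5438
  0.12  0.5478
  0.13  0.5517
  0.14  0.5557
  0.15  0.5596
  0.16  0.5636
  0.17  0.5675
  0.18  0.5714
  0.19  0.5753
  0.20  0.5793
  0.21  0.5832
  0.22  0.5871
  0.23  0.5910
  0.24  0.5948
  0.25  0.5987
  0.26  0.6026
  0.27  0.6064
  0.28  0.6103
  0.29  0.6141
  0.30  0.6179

0.5753

σ√T = 0.22·√1.25 = 0.2460
d₁ = [ln(268/267) + (0.009 − 0.025 + 0.22²/2)·1.25] / 0.2460 = [0.0037 + 0.0102] / 0.2460 = 0.0569 which rounds to 0.06
d₂ = d₁ − σ√T = 0.0569 − 0.2460 = -0.1891 which rounds to -0.19
Pr(exercise) under Q = N(−d₂) = N(0.19) = 0.5753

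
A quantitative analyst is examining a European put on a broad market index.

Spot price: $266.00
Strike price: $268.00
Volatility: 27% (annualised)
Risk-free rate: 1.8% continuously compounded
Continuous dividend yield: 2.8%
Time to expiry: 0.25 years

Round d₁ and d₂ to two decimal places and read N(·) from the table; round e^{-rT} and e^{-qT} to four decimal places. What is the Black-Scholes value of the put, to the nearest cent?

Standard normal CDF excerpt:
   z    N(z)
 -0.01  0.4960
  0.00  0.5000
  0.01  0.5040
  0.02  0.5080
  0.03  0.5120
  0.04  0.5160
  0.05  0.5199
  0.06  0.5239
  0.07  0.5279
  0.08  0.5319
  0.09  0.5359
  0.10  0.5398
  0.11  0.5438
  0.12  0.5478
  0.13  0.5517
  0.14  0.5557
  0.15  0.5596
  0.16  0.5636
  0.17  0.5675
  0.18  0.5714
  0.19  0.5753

$15.13

T = 0.25;  σ√T = 0.1350
ln(S/K) + (r − q + σ²/2)T = ln(266/268) + (0.018 − 0.028 + 0.27²/2)·0.25 = -0.0075 + 0.0066 = -0.0009
d₁ = -0.0009 / 0.1350 = -0.0065 ⇒ -0.01
d₂ = d₁ − σ√T = -0.0065 − 0.1350 = -0.1415 ⇒ -0.14
exp(−qT) = exp(−0.028·0.25) = 0.9930;  exp(−rT) = exp(−0.018·0.25) = 0.9955
N(−d₂) = N(0.14) = 0.5557;  N(−d₁) = N(0.01) = 0.5040
P = 268·0.9955·0.5557 − 266·0.9930·0.5040 = 148.2574 − 133.1256 = 15.1319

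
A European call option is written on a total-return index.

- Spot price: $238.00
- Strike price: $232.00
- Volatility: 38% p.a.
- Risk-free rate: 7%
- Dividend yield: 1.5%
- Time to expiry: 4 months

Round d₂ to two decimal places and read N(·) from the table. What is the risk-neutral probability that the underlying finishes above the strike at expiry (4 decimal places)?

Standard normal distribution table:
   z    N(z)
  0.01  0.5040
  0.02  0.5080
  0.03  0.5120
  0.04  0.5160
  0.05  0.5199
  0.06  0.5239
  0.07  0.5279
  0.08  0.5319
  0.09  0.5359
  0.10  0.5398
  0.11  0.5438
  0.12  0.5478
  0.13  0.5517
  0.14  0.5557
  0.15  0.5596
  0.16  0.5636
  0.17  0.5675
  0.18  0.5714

σ√T = 0.38·√0.3333 = 0.2194
d₁ = [ln(238/232) + (0.07 − 0.015 + 0.38²/2)·0.3333] / 0.2194 = [0.0255 + 0.0424] / 0.2194 = 0.3096 → 0.31
d₂ = d₁ − σ√T = 0.3096 − 0.2194 = 0.0902 → 0.09
Risk-neutral Pr[S_T > K] = N(d₂) = N(0.09) = 0.5359

0.5359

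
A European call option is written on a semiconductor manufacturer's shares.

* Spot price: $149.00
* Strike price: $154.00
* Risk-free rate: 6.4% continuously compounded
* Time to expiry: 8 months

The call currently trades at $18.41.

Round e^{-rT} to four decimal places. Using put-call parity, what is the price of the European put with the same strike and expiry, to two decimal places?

$16.97

exp(−rT) = exp(−0.064·0.6667) = 0.9582
Put-call parity: C − P = S − K·e^(−rT) = 149 − 154·0.9582 = 149 − 147.5628 = 1.4372
P = C − (C − P) = 18.41 − (1.4372) = 16.9728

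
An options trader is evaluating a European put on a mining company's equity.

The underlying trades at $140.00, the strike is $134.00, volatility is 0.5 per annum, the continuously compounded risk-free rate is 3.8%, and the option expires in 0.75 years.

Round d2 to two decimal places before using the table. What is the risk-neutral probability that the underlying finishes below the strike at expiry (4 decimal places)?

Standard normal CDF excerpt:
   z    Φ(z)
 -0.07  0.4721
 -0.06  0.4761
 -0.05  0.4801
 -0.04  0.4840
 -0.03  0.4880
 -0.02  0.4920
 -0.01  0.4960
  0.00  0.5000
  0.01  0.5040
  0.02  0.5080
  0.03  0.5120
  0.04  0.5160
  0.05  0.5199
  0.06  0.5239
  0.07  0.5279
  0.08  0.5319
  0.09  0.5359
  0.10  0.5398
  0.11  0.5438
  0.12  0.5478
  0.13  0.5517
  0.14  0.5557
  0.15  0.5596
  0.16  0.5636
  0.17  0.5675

σ√T = 0.5 × 0.8660 = 0.4330
d₁ = [ln(140/134) + (0.038 + ½·0.5²)·0.75] / (σ√T) = (0.0438 + 0.1222) / 0.4330 = 0.3835 ⇒ 0.38
d₂ = 0.3835 − 0.4330 = -0.0495 ⇒ -0.05
Pr(exercise) under Q = N(−d₂) = N(0.05) = 0.5199

0.5199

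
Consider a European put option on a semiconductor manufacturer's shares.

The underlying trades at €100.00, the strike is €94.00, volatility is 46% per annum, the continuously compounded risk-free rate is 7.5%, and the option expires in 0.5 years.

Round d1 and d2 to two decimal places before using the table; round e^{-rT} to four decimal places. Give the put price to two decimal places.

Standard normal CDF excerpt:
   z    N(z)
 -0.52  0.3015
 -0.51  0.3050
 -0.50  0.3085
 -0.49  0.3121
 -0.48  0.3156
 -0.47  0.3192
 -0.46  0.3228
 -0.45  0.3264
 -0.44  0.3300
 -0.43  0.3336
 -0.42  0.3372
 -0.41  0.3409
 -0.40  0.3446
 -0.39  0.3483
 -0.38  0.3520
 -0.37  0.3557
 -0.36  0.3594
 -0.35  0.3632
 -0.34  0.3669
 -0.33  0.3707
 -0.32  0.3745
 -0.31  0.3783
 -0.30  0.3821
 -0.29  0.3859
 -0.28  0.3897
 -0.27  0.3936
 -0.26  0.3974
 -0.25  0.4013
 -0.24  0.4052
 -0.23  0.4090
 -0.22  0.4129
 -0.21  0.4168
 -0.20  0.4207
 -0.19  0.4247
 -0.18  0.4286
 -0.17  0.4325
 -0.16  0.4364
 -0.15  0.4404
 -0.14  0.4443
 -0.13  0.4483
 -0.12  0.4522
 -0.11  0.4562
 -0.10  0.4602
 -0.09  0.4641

T = 0.5;  σ√T = 0.3253
d₁ = [ln(100/94) + (0.075 + ½·0.46²)·0.5] / (σ√T) = (0.0619 + 0.0904) / 0.3253 = 0.4682 ≈ 0.47
d₂ = 0.4682 − 0.3253 = 0.1429 ≈ 0.14
e^(−rT) = e^(−0.075·0.5) = 0.9632
N(−d₂) = N(-0.14) = 0.4443;  N(−d₁) = N(-0.47) = 0.3192
P = 94·0.9632·0.4443 − 100·0.3192 = 40.2273 − 31.9200 = 8.3073

€8.31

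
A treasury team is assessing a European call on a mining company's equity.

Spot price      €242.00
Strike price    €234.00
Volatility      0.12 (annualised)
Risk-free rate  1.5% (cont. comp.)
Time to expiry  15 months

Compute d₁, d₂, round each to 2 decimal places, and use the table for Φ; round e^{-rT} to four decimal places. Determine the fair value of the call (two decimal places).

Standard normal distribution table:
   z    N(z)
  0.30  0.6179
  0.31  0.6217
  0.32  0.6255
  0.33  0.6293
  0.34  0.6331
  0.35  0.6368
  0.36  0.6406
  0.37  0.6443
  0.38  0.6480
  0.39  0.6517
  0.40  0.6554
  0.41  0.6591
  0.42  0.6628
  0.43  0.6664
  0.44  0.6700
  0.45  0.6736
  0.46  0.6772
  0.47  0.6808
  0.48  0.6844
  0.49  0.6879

σ√T = 0.12·√1.25 = 0.1342
d₁ = [ln(242/234) + (0.015 + ½·0.12²)·1.25] / (σ√T) = (0.0336 + 0.0277) / 0.1342 = 0.4574 which rounds to 0.46
d₂ = 0.4574 − 0.1342 = 0.3232 which rounds to 0.32
e^(−rT) = e^(−0.015·1.25) = 0.9814
N(d₁) = N(0.46) = 0.6772;  N(d₂) = N(0.32) = 0.6255
C = 242·0.6772 − 234·0.9814·0.6255 = 163.8824 − 143.6446 = 20.2378

€20.24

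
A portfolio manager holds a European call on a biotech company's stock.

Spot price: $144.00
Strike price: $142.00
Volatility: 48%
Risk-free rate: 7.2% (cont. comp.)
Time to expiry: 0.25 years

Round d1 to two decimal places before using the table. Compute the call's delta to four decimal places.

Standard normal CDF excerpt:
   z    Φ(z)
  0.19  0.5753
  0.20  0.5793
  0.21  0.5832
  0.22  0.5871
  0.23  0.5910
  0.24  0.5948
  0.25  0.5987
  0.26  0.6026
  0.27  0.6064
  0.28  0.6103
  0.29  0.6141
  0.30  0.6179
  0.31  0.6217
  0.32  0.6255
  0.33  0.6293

T = 0.25;  σ√T = 0.2400
ln(S/K) + (r + σ²/2)T = ln(144/142) + (0.072 + 0.48²/2)·0.25 = 0.0140 + 0.0468 = 0.0608
d₁ = 0.0608 / 0.2400 = 0.2533 ≈ 0.25
N(d₁) = N(0.25) = 0.5987
Δ_call = N(d₁) = 0.5987

0.5987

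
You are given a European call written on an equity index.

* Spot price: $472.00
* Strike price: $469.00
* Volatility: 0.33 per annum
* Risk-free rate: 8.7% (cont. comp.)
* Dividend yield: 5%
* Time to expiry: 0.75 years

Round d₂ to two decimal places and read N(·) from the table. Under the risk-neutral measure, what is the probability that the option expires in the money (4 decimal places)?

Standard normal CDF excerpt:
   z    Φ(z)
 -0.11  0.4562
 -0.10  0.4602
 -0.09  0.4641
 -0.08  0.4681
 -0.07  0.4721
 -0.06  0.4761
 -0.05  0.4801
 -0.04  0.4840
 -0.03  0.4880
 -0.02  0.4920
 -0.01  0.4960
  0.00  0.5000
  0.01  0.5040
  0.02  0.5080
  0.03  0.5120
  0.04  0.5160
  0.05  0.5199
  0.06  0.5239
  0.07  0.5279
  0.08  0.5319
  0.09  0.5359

0.4920

σ√T = 0.33 × 0.8660 = 0.2858
d₁ = [ln(472/469) + (0.087 − 0.05 + 0.33²/2)·0.75] / 0.2858 = [0.0064 + 0.0686] / 0.2858 = 0.2623 ≈ 0.26
d₂ = d₁ − σ√T = 0.2623 − 0.2858 = -0.0235 ≈ -0.02
Pr(exercise) under Q = N(d₂) = 0.4920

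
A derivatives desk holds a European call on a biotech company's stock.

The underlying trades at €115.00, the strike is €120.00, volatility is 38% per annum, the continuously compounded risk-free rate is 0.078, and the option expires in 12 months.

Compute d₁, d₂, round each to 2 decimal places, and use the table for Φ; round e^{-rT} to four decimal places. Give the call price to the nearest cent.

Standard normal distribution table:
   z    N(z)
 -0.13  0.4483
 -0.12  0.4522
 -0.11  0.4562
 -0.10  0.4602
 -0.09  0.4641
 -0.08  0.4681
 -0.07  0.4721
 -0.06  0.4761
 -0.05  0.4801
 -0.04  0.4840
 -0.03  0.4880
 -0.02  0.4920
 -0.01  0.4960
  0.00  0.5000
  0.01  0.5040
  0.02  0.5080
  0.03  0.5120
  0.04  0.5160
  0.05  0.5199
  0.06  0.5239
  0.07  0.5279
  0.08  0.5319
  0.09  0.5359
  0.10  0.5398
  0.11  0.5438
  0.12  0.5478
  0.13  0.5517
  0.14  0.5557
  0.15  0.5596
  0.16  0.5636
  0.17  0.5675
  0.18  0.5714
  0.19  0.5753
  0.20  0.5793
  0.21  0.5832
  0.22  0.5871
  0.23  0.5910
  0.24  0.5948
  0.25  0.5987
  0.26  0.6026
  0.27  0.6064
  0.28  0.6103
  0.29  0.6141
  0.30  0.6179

€19.10

σ√T = 0.38·√1 = 0.3800
ln(S/K) + (r + σ²/2)T = ln(115/120) + (0.078 + 0.38²/2)·1 = -0.0426 + 0.1502 = 0.1076
d₁ = 0.1076 / 0.3800 = 0.2833 which rounds to 0.28
d₂ = d₁ − σ√T = 0.2833 − 0.3800 = -0.0967 which rounds to -0.10
e^(−rT) = e^(−0.078·1) = 0.9250
N(d₁) = N(0.28) = 0.6103;  N(d₂) = N(-0.10) = 0.4602
C = 115·0.6103 − 120·0.9250·0.4602 = 70.1845 − 51.0822 = 19.1023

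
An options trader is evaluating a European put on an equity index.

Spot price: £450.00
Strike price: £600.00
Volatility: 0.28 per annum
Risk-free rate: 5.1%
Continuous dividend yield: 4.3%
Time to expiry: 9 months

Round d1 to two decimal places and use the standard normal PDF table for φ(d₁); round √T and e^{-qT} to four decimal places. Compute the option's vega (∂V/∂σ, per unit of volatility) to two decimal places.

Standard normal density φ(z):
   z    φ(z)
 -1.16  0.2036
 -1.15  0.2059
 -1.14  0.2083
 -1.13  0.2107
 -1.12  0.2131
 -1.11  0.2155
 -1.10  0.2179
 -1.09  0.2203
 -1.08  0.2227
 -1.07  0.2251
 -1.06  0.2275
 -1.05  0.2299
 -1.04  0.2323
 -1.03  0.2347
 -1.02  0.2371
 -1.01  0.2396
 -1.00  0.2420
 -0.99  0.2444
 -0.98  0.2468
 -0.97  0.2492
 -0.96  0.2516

σ√T = 0.28·√0.75 = 0.2425
d₁ = [ln(450/600) + (0.051 − 0.043 + 0.28²/2)·0.75] / 0.2425 = [-0.2877 + 0.0354] / 0.2425 = -1.0404 which rounds to -1.04
√T = √0.75 = 0.8660
φ(d₁) = φ(-1.04) = 0.2323
e^(−qT) = e^(−0.043·0.75) = 0.9683
vega = S·e^(−qT)·φ(d₁)·√T = 450·0.9683·0.2323·0.8660 = 87.6576
(Vega is the same for a European call and put with the same parameters.)

87.66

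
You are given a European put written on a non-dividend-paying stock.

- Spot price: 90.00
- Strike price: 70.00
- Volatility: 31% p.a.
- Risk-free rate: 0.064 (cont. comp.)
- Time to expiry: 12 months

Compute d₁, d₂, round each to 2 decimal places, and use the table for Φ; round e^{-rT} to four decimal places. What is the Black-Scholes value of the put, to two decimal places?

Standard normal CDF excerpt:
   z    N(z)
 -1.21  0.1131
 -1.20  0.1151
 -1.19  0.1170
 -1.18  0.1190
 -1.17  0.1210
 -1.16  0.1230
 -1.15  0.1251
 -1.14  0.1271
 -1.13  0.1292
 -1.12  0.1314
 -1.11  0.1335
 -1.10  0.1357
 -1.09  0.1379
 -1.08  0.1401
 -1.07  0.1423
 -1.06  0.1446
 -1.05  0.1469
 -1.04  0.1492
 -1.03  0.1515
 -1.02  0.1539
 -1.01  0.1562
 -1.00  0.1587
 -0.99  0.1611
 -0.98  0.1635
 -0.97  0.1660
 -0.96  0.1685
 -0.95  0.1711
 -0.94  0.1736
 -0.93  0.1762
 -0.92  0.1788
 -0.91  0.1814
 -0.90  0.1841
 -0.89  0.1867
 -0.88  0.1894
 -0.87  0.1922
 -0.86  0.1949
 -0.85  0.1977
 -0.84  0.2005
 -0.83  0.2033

1.91

σ√T = 0.31 × 1.0000 = 0.3100
d₁ = [ln(90/70) + (0.064 + 0.31²/2)·1] / 0.3100 = [0.2513 + 0.1121] / 0.3100 = 1.1721 → 1.17
d₂ = d₁ − σ√T = 1.1721 − 0.3100 = 0.8621 → 0.86
e^(−rT) = e^(−0.064·1) = 0.9380
N(−d₂) = N(-0.86) = 0.1949;  N(−d₁) = N(-1.17) = 0.1210
P = 70·0.9380·0.1949 − 90·0.1210 = 12.7971 − 10.8900 = 1.9071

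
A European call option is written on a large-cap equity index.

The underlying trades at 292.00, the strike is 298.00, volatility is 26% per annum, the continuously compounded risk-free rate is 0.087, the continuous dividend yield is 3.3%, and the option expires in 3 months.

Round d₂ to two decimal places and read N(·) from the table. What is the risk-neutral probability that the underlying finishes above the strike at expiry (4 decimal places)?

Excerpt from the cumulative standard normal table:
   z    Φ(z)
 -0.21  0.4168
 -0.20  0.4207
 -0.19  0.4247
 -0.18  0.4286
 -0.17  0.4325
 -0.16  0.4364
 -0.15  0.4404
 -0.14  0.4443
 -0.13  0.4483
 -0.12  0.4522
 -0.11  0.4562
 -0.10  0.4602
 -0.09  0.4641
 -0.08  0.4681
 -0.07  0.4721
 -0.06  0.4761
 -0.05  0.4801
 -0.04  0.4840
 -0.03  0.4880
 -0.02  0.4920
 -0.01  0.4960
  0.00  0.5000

T = 0.25;  σ√T = 0.1300
d₁ = [ln(292/298) + (0.087 − 0.033 + 0.26²/2)·0.25] / 0.1300 = [-0.0203 + 0.0219] / 0.1300 = 0.0124 ≈ 0.01
d₂ = d₁ − σ√T = 0.0124 − 0.1300 = -0.1176 ≈ -0.12
Risk-neutral Pr[S_T > K] = N(d₂) = N(-0.12) = 0.4522

0.4522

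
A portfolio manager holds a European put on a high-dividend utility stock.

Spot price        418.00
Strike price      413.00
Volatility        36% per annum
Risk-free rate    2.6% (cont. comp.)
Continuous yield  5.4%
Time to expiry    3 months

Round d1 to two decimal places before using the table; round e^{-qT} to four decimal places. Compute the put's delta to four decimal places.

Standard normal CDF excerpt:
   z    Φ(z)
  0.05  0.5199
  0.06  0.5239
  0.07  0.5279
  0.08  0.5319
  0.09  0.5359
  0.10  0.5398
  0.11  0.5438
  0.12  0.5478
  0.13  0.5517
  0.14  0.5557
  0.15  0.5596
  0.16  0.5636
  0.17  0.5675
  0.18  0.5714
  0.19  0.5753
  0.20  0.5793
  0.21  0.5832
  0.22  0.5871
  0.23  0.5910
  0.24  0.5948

T = 0.25;  σ√T = 0.1800
d₁ = [ln(418/413) + (0.026 − 0.054 + 0.36²/2)·0.25] / 0.1800 = [0.0120 + 0.0092] / 0.1800 = 0.1180 which rounds to 0.12
N(d₁) = N(0.12) = 0.5478
Δ_put = e^(−qT)·(N(d₁) − 1) = 0.9866·(0.5478 − 1) = -0.4461

-0.4461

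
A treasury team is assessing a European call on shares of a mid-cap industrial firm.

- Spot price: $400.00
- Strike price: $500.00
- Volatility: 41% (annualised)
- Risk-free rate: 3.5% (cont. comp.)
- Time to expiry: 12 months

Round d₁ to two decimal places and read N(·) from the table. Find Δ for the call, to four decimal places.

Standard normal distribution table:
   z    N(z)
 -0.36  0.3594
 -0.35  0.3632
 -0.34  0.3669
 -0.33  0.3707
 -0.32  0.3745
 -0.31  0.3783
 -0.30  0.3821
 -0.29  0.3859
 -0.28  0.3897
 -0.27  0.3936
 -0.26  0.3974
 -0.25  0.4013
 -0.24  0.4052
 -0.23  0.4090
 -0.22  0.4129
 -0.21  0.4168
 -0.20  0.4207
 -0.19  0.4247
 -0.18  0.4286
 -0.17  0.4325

σ√T = 0.41 × 1.0000 = 0.4100
d₁ = [ln(400/500) + (0.035 + 0.41²/2)·1] / 0.4100 = [-0.2231 + 0.1190] / 0.4100 = -0.2539 ≈ -0.25
N(d₁) = N(-0.25) = 0.4013
Δ_call = N(d₁) = 0.4013

0.4013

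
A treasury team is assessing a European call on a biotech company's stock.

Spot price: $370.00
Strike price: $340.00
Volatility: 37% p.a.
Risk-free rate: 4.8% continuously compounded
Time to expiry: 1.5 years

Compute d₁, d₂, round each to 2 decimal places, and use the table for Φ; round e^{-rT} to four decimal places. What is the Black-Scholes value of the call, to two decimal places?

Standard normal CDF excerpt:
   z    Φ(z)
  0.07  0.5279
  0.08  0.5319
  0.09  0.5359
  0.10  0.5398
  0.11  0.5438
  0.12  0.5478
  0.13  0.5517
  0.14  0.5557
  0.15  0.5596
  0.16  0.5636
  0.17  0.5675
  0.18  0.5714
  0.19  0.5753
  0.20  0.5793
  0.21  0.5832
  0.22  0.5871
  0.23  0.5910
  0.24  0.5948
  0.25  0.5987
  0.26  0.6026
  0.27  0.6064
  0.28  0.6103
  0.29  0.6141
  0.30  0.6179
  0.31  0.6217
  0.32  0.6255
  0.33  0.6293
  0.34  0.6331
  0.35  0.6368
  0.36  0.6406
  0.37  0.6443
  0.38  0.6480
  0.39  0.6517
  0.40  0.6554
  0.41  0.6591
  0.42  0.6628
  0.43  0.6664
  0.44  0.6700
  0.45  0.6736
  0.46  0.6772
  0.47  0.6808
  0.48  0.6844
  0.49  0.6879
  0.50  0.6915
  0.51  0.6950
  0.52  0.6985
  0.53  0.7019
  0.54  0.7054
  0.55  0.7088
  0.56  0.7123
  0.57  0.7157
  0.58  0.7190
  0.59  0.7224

T = 1.5;  σ√T = 0.4532
d₁ = [ln(370/340) + (0.048 + ½·0.37²)·1.5] / (σ√T) = (0.0846 + 0.1747) / 0.4532 = 0.5721 which rounds to 0.57
d₂ = 0.5721 − 0.4532 = 0.1189 which rounds to 0.12
e^(−rT) = e^(−0.048·1.5) = 0.9305
C = 370·N(0.57) − 340·0.9305·N(0.12) = 370·0.7157 − 340·0.9305·0.5478 = 264.8090 − 173.3075 = 91.5015

$91.50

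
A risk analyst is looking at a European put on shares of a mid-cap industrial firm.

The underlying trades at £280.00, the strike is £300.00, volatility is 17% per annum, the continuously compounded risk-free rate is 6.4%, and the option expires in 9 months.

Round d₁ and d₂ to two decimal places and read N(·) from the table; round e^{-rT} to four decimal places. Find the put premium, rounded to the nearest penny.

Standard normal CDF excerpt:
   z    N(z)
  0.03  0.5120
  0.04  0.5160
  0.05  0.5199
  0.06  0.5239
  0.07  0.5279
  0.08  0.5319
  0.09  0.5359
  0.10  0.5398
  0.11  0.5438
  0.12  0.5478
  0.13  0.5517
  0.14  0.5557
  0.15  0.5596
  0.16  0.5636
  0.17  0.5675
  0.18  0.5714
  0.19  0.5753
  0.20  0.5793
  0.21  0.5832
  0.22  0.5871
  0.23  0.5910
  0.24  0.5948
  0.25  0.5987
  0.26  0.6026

£20.06

σ√T = 0.17·√0.75 = 0.1472
d₁ = [ln(280/300) + (0.064 + 0.17²/2)·0.75] / 0.1472 = [-0.0690 + 0.0588] / 0.1472 = -0.0690 ⇒ -0.07
d₂ = d₁ − σ√T = -0.0690 − 0.1472 = -0.2162 ⇒ -0.22
e^(−rT) = e^(−0.064·0.75) = 0.9531
N(−d₂) = N(0.22) = 0.5871;  N(−d₁) = N(0.07) = 0.5279
P = 300·0.9531·0.5871 − 280·0.5279 = 167.8695 − 147.8120 = 20.0575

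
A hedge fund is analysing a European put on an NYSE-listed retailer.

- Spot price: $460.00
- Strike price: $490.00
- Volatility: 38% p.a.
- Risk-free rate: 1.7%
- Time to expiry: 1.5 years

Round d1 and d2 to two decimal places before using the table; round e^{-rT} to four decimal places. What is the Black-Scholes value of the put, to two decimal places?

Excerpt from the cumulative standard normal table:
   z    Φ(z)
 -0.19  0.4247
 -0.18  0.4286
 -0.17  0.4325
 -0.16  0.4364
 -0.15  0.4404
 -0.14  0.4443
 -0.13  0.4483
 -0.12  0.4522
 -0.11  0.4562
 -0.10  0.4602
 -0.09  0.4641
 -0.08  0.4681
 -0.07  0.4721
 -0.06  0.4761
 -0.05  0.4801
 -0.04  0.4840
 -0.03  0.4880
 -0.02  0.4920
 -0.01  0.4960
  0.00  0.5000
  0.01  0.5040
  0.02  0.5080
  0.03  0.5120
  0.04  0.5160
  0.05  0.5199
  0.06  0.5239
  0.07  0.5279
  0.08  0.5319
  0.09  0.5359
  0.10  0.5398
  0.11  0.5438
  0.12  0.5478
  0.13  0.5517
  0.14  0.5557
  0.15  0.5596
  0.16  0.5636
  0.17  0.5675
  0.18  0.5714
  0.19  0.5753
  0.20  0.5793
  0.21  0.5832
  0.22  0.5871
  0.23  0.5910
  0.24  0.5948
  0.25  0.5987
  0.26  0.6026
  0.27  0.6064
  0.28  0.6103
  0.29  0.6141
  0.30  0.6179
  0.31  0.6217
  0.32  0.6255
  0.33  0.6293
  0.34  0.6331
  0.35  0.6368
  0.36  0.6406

T = 1.5;  σ√T = 0.4654
ln(S/K) + (r + σ²/2)T = ln(460/490) + (0.017 + 0.38²/2)·1.5 = -0.0632 + 0.1338 = 0.0706
d₁ = 0.0706 / 0.4654 = 0.1517 which rounds to 0.15
d₂ = d₁ − σ√T = 0.1517 − 0.4654 = -0.3137 which rounds to -0.31
e^(−rT) = e^(−0.017·1.5) = 0.9748
N(−d₂) = N(0.31) = 0.6217;  N(−d₁) = N(-0.15) = 0.4404
P = 490·0.9748·0.6217 − 460·0.4404 = 296.9562 − 202.5840 = 94.3722

$94.37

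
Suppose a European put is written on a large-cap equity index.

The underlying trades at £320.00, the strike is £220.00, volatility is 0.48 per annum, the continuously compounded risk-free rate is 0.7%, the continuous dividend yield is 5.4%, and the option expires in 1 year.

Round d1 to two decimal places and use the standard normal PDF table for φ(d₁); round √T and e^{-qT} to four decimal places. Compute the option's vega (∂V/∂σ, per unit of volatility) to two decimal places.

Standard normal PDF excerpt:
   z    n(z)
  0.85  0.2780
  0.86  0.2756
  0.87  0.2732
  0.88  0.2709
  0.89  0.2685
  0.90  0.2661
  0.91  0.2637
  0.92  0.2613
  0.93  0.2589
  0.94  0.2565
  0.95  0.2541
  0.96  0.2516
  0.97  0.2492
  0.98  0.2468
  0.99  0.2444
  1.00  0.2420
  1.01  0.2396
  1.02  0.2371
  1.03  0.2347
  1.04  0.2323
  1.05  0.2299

σ√T = 0.48·√1 = 0.4800
ln(S/K) + (r − q + σ²/2)T = ln(320/220) + (0.007 − 0.054 + 0.48²/2)·1 = 0.3747 + 0.0682 = 0.4429
d₁ = 0.4429 / 0.4800 = 0.9227 → 0.92
√T = √1 = 1.0000
φ(d₁) = φ(0.92) = 0.2613
e^(−qT) = e^(−0.054·1) = 0.9474
vega = S·e^(−qT)·φ(d₁)·√T = 320·0.9474·0.2613·1.0000 = 79.2178

79.22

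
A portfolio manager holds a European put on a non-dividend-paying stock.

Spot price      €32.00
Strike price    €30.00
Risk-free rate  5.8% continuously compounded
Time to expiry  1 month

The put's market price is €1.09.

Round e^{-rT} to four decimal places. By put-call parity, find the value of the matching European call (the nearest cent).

e^(−rT) = e^(−0.058·0.08333) = 0.9952
Put-call parity: C − P = S − K·e^(−rT) = 32 − 30·0.9952 = 32 − 29.8560 = 2.1440
C = P + (C − P) = 1.09 + (2.1440) = 3.2340

€3.23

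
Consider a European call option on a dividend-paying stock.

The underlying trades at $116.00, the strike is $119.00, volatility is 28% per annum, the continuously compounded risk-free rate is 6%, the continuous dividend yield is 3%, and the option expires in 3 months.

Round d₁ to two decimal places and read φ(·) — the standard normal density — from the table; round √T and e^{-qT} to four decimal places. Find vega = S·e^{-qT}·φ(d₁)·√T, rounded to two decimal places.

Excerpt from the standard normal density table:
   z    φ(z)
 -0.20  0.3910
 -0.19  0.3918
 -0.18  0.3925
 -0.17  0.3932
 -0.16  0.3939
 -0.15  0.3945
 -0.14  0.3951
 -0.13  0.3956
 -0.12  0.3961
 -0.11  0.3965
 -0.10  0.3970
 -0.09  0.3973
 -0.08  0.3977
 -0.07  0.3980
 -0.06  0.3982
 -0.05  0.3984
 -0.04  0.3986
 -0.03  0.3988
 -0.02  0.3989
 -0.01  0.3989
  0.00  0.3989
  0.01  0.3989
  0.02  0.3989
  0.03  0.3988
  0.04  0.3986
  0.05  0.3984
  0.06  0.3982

σ√T = 0.28 × 0.5000 = 0.1400
d₁ = [ln(116/119) + (0.06 − 0.03 + ½·0.28²)·0.25] / (σ√T) = (-0.0255 + 0.0173) / 0.1400 = -0.0588 → -0.06
√T = √0.25 = 0.5000
φ(d₁) = φ(-0.06) = 0.3982
e^(−qT) = e^(−0.03·0.25) = 0.9925
vega = S·e^(−qT)·φ(d₁)·√T = 116·0.9925·0.3982·0.5000 = 22.9224

22.92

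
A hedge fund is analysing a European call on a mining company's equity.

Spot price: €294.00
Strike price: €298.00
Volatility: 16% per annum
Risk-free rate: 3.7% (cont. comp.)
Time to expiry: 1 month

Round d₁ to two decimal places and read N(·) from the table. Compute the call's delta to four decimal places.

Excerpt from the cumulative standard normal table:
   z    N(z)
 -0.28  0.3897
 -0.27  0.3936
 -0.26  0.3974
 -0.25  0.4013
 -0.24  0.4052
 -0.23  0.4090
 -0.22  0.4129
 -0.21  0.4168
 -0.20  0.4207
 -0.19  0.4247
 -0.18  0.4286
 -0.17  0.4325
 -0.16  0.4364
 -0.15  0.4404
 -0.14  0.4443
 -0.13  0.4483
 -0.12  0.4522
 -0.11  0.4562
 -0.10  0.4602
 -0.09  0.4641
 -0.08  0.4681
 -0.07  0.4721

0.4207

σ√T = 0.16·√0.08333 = 0.0462
d₁ = [ln(294/298) + (0.037 + 0.16²/2)·0.08333] / 0.0462 = [-0.0135 + 0.0041] / 0.0462 = -0.2027 ⇒ -0.20
N(d₁) = N(-0.20) = 0.4207
Δ_call = N(d₁) = 0.4207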